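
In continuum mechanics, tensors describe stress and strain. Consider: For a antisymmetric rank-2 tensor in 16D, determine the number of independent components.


A antisymmetric rank-2 tensor in d dimensions has d(d-1)/2 independent components.
d = 16
d(d-1)/2 = 16 * 15 / 2 = 240 / 2 = 120

120


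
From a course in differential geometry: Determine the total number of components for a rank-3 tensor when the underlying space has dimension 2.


The number of components of a rank-r tensor in d dimensions is d^r.
Here d = 2 and r = 3.
2^3 = 8

8


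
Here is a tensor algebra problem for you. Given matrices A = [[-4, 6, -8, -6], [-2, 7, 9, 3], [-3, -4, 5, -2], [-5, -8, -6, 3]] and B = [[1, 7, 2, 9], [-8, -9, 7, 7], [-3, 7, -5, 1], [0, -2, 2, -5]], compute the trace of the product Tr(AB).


Tr(AB) = sum_i (AB)_{ii} where (AB)_{ii} = sum_k A_{ik} B_{ki}.
(AB)_{11} = -4*1 + 6*-8 + -8*-3 + -6*0 = -28
(AB)_{22} = -2*7 + 7*-9 + 9*7 + 3*-2 = -20
(AB)_{33} = -3*2 + -4*7 + 5*-5 + -2*2 = -63
(AB)_{44} = -5*9 + -8*7 + -6*1 + 3*-5 = -122
Tr(AB) = -28 + -20 + -63 + -122 = -233

-233


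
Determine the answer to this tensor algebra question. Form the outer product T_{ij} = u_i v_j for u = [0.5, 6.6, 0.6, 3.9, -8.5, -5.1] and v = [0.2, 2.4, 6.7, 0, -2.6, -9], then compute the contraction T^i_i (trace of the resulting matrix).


The outer product gives T_{ij} = u_i v_j.
The trace (contraction) is Tr(T) = sum_i T_{ii} = sum_i u_i v_i.
Diagonal entries:
T_{11} = u_1 * v_1 = 0.5 * 0.2 = 0.1
T_{22} = u_2 * v_2 = 6.6 * 2.4 = 15.84
T_{33} = u_3 * v_3 = 0.6 * 6.7 = 4.02
T_{44} = u_4 * v_4 = 3.9 * 0 = 0
T_{55} = u_5 * v_5 = -8.5 * -2.6 = 22.1
T_{66} = u_6 * v_6 = -5.1 * -9 = 45.9
Tr(T) = 0.1 + 15.84 + 4.02 + 0 + 22.1 + 45.9 = 87.96

87.96


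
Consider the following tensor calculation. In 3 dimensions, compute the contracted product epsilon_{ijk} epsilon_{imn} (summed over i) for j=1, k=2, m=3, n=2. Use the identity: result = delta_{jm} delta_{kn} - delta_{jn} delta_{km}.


Using the identity: epsilon_{ijk} epsilon_{imn} = delta_{jm} delta_{kn} - delta_{jn} delta_{km}.
delta_{13} = 0
delta_{22} = 1
delta_{12} = 0
delta_{23} = 0
Result = 0 * 1 - 0 * 0 = 0 - 0 = 0

0


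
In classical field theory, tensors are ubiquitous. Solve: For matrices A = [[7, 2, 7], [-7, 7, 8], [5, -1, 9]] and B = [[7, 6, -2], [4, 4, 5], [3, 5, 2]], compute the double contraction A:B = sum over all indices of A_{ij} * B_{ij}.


A:B = sum over all i,j of A_{ij} * B_{ij}.
Row 1: 7*7=49, 2*6=12, 7*-2=-14 => row sum = 47
Row 2: -7*4=-28, 7*4=28, 8*5=40 => row sum = 40
Row 3: 5*3=15, -1*5=-5, 9*2=18 => row sum = 28
Total = 47 + 40 + 28 = 115

115


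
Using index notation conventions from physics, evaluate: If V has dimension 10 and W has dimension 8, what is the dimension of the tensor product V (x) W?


The dimension of a tensor product is the product of dimensions.
dim(V) = 10, dim(W) = 8
dim(V (x) W) = 10 * 8 = 80

80


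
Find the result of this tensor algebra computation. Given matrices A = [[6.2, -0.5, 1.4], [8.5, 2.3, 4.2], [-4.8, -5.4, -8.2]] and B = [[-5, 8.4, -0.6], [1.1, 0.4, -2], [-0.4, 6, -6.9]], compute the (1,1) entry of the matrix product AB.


(AB)_{ij} = sum_k A_{ik} B_{kj}.
For i=1, j=1:
A_{11} * B_{11} = 6.2 * -5 = -31
A_{12} * B_{21} = -0.5 * 1.1 = -0.55
A_{13} * B_{31} = 1.4 * -0.4 = -0.56
Sum = -31 + -0.55 + -0.56 = -32.11

-32.11


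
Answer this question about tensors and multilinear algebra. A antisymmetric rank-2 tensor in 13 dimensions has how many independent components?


A antisymmetric rank-2 tensor in d dimensions has d(d-1)/2 independent components.
d = 13
d(d-1)/2 = 13 * 12 / 2 = 156 / 2 = 78

78


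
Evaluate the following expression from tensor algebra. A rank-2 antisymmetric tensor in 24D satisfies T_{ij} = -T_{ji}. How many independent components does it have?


An antisymmetric rank-2 tensor satisfies A_{ij} = -A_{ji}, so diagonal entries are zero.
The independent components are the upper-triangular entries: C(n, 2) = n(n-1)/2.
n = 24
C(24, 2) = 24 * 23 / 2 = 552 / 2 = 276

276


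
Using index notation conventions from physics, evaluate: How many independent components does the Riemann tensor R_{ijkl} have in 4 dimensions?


The Riemann tensor in d dimensions has d^2(d^2 - 1)/12 independent components.
d = 4, so d^2 = 16
d^2 - 1 = 15
d^2(d^2 - 1) = 16 * 15 = 240
Divide by 12: 240 / 12 = 20

20


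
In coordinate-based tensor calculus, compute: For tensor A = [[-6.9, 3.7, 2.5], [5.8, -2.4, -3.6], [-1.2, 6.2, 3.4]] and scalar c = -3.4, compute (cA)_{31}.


Scalar multiplication: (cA)_{ij} = c * A_{ij}.
c = -3.4
A_{31} = -1.2
(cA)_{31} = -3.4 * -1.2 = 4.08

4.08


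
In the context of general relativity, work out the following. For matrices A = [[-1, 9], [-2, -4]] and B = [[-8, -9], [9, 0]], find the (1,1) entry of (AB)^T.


(AB)^T_{ij} = (AB)_{ji} = sum_k A_{jk} B_{ki}.
For i=1, j=1 we need (AB)_{11}:
A_{11} * B_{11} = -1 * -8 = 8
A_{12} * B_{21} = 9 * 9 = 81
Sum = 8 + 81 = 89

89


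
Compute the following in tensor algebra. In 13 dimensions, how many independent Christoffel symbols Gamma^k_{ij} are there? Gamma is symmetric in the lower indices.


Christoffel symbols Gamma^k_{ij} are symmetric in i,j, so there are d * d(d+1)/2 independent symbols.
d = 13
d(d+1)/2 = 13 * 14 / 2 = 91
Total = 13 * 91 = 1183

1183


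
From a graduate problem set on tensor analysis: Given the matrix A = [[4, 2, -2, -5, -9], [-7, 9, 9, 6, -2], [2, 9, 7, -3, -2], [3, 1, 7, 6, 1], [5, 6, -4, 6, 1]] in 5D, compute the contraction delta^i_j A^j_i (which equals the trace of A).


The contraction (trace) of a rank-2 tensor is the sum of its diagonal elements.
Diagonal entries: A[1,1] = 4, A[2,2] = 9, A[3,3] = 7, A[4,4] = 6, A[5,5] = 1
Tr(A) = 4 + 9 + 7 + 6 + 1 = 27

27


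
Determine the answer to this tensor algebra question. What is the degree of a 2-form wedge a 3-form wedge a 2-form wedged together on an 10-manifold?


The degree of a wedge product is the sum of the degrees of the individual forms.
Degrees: 2, 3, 2
Total degree = 2 + 3 + 2 = 7

7


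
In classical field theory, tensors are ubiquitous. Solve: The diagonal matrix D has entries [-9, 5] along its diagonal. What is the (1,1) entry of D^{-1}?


For a diagonal matrix, the inverse has entries (D^{-1})_{ii} = 1/d_{ii}.
The diagonal entries are: d_{11} = -9, d_{22} = 5
We need (D^{-1})_{11} = 1/d_{11} = 1/-9 = -1/9

-1/9


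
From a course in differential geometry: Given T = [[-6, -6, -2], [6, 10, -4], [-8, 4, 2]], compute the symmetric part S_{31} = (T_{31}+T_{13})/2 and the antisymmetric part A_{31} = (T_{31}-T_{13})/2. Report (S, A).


T_{31} = -8
T_{13} = -2
S_{31} = (-8 + -2)/2 = -10/2 = -5
A_{31} = (-8 - -2)/2 = -6/2 = -3
Check: S + A = -5 + -3 = -8 = T_{31}.

(-5, -3)


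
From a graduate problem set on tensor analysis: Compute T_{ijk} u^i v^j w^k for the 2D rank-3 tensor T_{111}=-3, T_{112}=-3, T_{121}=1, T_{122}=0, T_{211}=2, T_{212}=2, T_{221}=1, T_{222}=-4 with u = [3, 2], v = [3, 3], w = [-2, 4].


S = sum over i,j,k of T_{ijk} u_i v_j w_k. Expanding all 8 terms:
T_{111}*u_1*v_1*w_1 = -3*3*3*-2 = 54  (running total: 54)
T_{112}*u_1*v_1*w_2 = -3*3*3*4 = -108  (running total: -54)
T_{121}*u_1*v_2*w_1 = 1*3*3*-2 = -18  (running total: -72)
T_{122}*u_1*v_2*w_2 = 0*3*3*4 = 0  (running total: -72)
T_{211}*u_2*v_1*w_1 = 2*2*3*-2 = -24  (running total: -96)
T_{212}*u_2*v_1*w_2 = 2*2*3*4 = 48  (running total: -48)
T_{221}*u_2*v_2*w_1 = 1*2*3*-2 = -12  (running total: -60)
T_{222}*u_2*v_2*w_2 = -4*2*3*4 = -96  (running total: -156)
S = -156

-156


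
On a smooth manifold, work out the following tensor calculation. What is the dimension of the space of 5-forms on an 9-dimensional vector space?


The dimension of the space of p-forms on an n-dimensional space is C(n, p).
n = 9, p = 5
C(9, 5) = 9! / (5! * 4!) = 126

126


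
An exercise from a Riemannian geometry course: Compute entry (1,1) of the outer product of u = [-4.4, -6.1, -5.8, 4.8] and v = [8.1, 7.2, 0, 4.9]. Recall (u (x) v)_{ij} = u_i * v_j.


The outer product entry T_{ij} = u_i * v_j.
We need i=1, j=1.
u_1 = -4.4, v_1 = 8.1
T_{1,1} = -4.4 * 8.1 = -35.64

-35.64


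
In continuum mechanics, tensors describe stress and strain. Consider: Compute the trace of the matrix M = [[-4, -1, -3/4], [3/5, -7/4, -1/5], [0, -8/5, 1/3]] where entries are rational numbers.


The trace is the sum of diagonal entries.
Diagonal: M[1,1] = -4, M[2,2] = -7/4, M[3,3] = 1/3
Tr(M) = -4 + -7/4 + 1/3
Computing step by step:
After adding M[1,1]: -4
After adding M[2,2]: -23/4
After adding M[3,3]: -65/12
Tr(M) = -65/12

-65/12


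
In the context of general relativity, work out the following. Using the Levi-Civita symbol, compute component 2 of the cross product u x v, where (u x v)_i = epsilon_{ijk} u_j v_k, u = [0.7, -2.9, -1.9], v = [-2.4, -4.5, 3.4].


(u x v)_2 = sum_{j,k} epsilon_{2jk} u_j v_k. Only permutations of (1,2,3) contribute; the two non-zero terms are:
eps_{213} u_1 v_3 = -1 * 0.7 * 3.4 = -2.38
eps_{231} u_3 v_1 = 1 * -1.9 * -2.4 = 4.56
(u x v)_2 = 2.18

2.18


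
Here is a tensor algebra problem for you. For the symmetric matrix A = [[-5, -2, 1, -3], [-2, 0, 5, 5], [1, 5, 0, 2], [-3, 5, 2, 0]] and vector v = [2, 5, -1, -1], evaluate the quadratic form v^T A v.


First compute Av:
(Av)_1 = -5*2 + -2*5 + 1*-1 + -3*-1 = -18
(Av)_2 = -2*2 + 0*5 + 5*-1 + 5*-1 = -14
(Av)_3 = 1*2 + 5*5 + 0*-1 + 2*-1 = 25
(Av)_4 = -3*2 + 5*5 + 2*-1 + 0*-1 = 17
Av = [-18, -14, 25, 17]
Then v^T (Av) = 2*-18 + 5*-14 + -1*25 + -1*17
= -36 + -70 + -25 + -17 = -148

-148


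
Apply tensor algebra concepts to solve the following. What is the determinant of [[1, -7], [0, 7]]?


For a 2x2 matrix [[a, b], [c, d]], det = a*d - b*c.
a = 1, b = -7, c = 0, d = 7
a*d = 1 * 7 = 7
b*c = -7 * 0 = 0
det = 7 - 0 = 7

7


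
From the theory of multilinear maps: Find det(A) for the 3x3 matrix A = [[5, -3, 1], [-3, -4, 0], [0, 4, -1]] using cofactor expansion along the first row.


Expanding along the first row, det(A) = a11*M_11 - a12*M_12 + a13*M_13, where M_1j is the (1,j) minor.
Minor M_11 = -4*-1 - 0*4 = 4
Minor M_12 = -3*-1 - 0*0 = 3
Minor M_13 = -3*4 - -4*0 = -12
det = 5*(4) - -3*(3) + 1*(-12)
    = 20 - -9 + -12
    = 17

17


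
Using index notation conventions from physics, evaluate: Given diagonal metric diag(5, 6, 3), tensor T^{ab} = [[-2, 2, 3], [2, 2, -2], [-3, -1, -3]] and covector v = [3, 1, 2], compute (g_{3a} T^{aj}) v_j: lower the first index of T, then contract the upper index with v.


Step 1: lower the first index. For a diagonal metric, g_{ia} T^{aj} = g_{ii} T^{ij} (no sum on i).
g_{33} = 3
S_3{}^1 = 3 * T^{31} = 3 * -3 = -9
S_3{}^2 = 3 * T^{32} = 3 * -1 = -3
S_3{}^3 = 3 * T^{33} = 3 * -3 = -9
Step 2: contract S_3{}^j with v_j.
S_3{}^1 * v_1 = -9 * 3 = -27
S_3{}^2 * v_2 = -3 * 1 = -3
S_3{}^3 * v_3 = -9 * 2 = -18
Result = -27 + -3 + -18 = -48

-48


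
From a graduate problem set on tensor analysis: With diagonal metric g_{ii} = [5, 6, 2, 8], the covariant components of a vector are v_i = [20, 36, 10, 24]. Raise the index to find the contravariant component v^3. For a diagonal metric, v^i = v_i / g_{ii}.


To raise an index with a diagonal metric: v^i = v_i / g_{ii}.
For index 3: v_3 = 10, g_{33} = 2
v^3 = 10 / 2 = 5

5


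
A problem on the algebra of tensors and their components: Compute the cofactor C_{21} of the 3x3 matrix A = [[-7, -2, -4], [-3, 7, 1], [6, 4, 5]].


To find cofactor C_{21}, delete row 2 and column 1.
The resulting 2x2 submatrix is: [[-2, -4], [4, 5]]
Minor M_{21} = -2*5 - -4*4
  = -10 - -16 = 6
Sign = (-1)^(2+1) = (-1)^3 = -1
Cofactor C_{21} = -1 * 6 = -6

-6


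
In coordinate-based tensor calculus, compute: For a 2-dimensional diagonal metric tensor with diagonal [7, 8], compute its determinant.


For a diagonal metric, the determinant is the product of diagonal entries.
Diagonal entries: 7, 8
det(g) = 7 * 8 = 56

56


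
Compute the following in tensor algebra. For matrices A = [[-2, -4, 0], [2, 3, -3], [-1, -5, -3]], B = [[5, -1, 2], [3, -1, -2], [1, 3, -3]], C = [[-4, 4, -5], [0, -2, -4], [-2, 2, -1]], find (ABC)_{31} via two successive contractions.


(ABC)_{31} = sum_m (AB)_{3m} C_{m1}. First compute row 3 of AB.
(AB)_{31} = -1*5 + -5*3 + -3*1 = -23
(AB)_{32} = -1*-1 + -5*-1 + -3*3 = -3
(AB)_{33} = -1*2 + -5*-2 + -3*-3 = 17
Now contract with column 1 of C:
(AB)_{31} * C_{11} = -23 * -4 = 92
(AB)_{32} * C_{21} = -3 * 0 = 0
(AB)_{33} * C_{31} = 17 * -2 = -34
(ABC)_{31} = 92 + 0 + -34 = 58

58


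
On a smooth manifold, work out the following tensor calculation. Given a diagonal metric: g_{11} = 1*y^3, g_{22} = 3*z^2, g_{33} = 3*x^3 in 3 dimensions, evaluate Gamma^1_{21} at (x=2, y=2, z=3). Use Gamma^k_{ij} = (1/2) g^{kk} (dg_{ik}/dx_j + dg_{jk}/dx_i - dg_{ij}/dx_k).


For a diagonal metric, Gamma^k_{ij} = (1/2) g^{kk} (dg_{ik}/dx_j + dg_{jk}/dx_i - dg_{ij}/dx_k).
The metric is diagonal, so g_{ab} = 0 for a != b.
At the given point: g_{11} = 8, g_{22} = 27, g_{33} = 24
g^{11} = 1/8
dg_{21}/dx_1 = 0 (off-diagonal)
dg_{11}/dx_2 = dg_{11}/dx_2 = 12
dg_{21}/dx_1 = 0 (off-diagonal)
Numerator = 0 + 12 - 0 = 12
Gamma^1_{21} = 12 / (2 * 8) = 3/4

3/4


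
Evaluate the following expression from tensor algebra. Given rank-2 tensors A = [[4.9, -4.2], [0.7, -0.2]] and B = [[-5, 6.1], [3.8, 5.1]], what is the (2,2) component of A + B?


Tensor addition is component-wise: (A + B)_{ij} = A_{ij} + B_{ij}.
A_{22} = -0.2
B_{22} = 5.1
(A + B)_{22} = -0.2 + 5.1 = 4.9

4.9


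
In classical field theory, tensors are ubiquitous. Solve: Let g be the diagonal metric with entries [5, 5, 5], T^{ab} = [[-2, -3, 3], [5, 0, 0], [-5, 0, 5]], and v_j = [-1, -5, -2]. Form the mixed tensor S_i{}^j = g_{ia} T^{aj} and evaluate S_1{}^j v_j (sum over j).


Step 1: lower the first index. For a diagonal metric, g_{ia} T^{aj} = g_{ii} T^{ij} (no sum on i).
g_{11} = 5
S_1{}^1 = 5 * T^{11} = 5 * -2 = -10
S_1{}^2 = 5 * T^{12} = 5 * -3 = -15
S_1{}^3 = 5 * T^{13} = 5 * 3 = 15
Step 2: contract S_1{}^j with v_j.
S_1{}^1 * v_1 = -10 * -1 = 10
S_1{}^2 * v_2 = -15 * -5 = 75
S_1{}^3 * v_3 = 15 * -2 = -30
Result = 10 + 75 + -30 = 55

55


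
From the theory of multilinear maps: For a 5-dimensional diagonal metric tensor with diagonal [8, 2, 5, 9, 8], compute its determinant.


For a diagonal metric, the determinant is the product of diagonal entries.
Diagonal entries: 8, 2, 5, 9, 8
det(g) = 8 * 2 * 5 * 9 * 8 = 5760

5760


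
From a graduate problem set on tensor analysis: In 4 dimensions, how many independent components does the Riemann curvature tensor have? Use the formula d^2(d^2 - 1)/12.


The Riemann tensor in d dimensions has d^2(d^2 - 1)/12 independent components.
d = 4, so d^2 = 16
d^2 - 1 = 15
d^2(d^2 - 1) = 16 * 15 = 240
Divide by 12: 240 / 12 = 20

20


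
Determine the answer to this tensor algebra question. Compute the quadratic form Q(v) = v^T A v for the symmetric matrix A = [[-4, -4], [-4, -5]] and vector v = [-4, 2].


First compute Av:
(Av)_1 = -4*-4 + -4*2 = 8
(Av)_2 = -4*-4 + -5*2 = 6
Av = [8, 6]
Then v^T (Av) = -4*8 + 2*6
= -32 + 12 = -20

-20


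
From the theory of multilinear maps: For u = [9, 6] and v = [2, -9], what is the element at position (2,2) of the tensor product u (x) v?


The outer product entry T_{ij} = u_i * v_j.
We need i=2, j=2.
u_2 = 6, v_2 = -9
T_{2,2} = 6 * -9 = -54

-54


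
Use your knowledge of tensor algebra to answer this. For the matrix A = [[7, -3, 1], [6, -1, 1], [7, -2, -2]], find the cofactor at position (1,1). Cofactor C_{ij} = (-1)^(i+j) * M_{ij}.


To find cofactor C_{11}, delete row 1 and column 1.
The resulting 2x2 submatrix is: [[-1, 1], [-2, -2]]
Minor M_{11} = -1*-2 - 1*-2
  = 2 - -2 = 4
Sign = (-1)^(1+1) = (-1)^2 = 1
Cofactor C_{11} = 1 * 4 = 4

4


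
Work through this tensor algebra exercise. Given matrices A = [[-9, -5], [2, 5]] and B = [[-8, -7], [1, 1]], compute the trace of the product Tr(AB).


Tr(AB) = sum_i (AB)_{ii} where (AB)_{ii} = sum_k A_{ik} B_{ki}.
(AB)_{11} = -9*-8 + -5*1 = 67
(AB)_{22} = 2*-7 + 5*1 = -9
Tr(AB) = 67 + -9 = 58

58


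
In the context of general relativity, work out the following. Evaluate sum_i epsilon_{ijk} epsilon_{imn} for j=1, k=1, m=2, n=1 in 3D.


Using the identity: epsilon_{ijk} epsilon_{imn} = delta_{jm} delta_{kn} - delta_{jn} delta_{km}.
delta_{12} = 0
delta_{11} = 1
delta_{11} = 1
delta_{12} = 0
Result = 0 * 1 - 1 * 0 = 0 - 0 = 0

0


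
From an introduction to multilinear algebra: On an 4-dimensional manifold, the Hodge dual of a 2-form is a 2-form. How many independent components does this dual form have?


The Hodge dual of a p-form on an n-dimensional manifold is an (n-p)-form.
n = 4, p = 2, so dual degree = 4 - 2 = 2
The number of components is C(n, n-p) = C(4, 2) = 6

6


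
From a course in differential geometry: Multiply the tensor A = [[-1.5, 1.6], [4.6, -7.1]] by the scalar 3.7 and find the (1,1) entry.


Scalar multiplication: (cA)_{ij} = c * A_{ij}.
c = 3.7
A_{11} = -1.5
(cA)_{11} = 3.7 * -1.5 = -5.55

-5.55


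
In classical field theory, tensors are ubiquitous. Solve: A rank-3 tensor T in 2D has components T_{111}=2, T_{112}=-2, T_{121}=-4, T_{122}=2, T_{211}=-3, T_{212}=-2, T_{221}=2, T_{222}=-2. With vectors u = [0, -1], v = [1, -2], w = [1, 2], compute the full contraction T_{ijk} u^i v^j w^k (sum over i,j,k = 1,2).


S = sum over i,j,k of T_{ijk} u_i v_j w_k. Expanding all 8 terms:
T_{111}*u_1*v_1*w_1 = 2*0*1*1 = 0  (running total: 0)
T_{112}*u_1*v_1*w_2 = -2*0*1*2 = 0  (running total: 0)
T_{121}*u_1*v_2*w_1 = -4*0*-2*1 = 0  (running total: 0)
T_{122}*u_1*v_2*w_2 = 2*0*-2*2 = 0  (running total: 0)
T_{211}*u_2*v_1*w_1 = -3*-1*1*1 = 3  (running total: 3)
T_{212}*u_2*v_1*w_2 = -2*-1*1*2 = 4  (running total: 7)
T_{221}*u_2*v_2*w_1 = 2*-1*-2*1 = 4  (running total: 11)
T_{222}*u_2*v_2*w_2 = -2*-1*-2*2 = -8  (running total: 3)
S = 3

3


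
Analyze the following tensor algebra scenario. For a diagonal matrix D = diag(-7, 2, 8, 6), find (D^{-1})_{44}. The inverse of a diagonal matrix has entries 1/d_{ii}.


For a diagonal matrix, the inverse has entries (D^{-1})_{ii} = 1/d_{ii}.
The diagonal entries are: d_{11} = -7, d_{22} = 2, d_{33} = 8, d_{44} = 6
We need (D^{-1})_{44} = 1/d_{44} = 1/6 = 1/6

1/6


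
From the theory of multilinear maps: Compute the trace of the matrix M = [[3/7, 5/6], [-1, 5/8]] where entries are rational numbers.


The trace is the sum of diagonal entries.
Diagonal: M[1,1] = 3/7, M[2,2] = 5/8
Tr(M) = 3/7 + 5/8
Computing step by step:
After adding M[1,1]: 3/7
After adding M[2,2]: 59/56
Tr(M) = 59/56

59/56


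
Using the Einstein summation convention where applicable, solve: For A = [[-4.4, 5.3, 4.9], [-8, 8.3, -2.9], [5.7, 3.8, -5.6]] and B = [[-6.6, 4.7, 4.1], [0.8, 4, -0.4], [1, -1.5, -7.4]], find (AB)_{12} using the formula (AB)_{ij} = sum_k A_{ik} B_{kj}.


(AB)_{ij} = sum_k A_{ik} B_{kj}.
For i=1, j=2:
A_{11} * B_{12} = -4.4 * 4.7 = -20.68
A_{12} * B_{22} = 5.3 * 4 = 21.2
A_{13} * B_{32} = 4.9 * -1.5 = -7.35
Sum = -20.68 + 21.2 + -7.35 = -6.83

-6.83


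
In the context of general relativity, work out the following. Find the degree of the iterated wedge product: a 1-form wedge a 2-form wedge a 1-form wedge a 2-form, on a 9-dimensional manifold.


The degree of a wedge product is the sum of the degrees of the individual forms.
Degrees: 1, 2, 1, 2
Total degree = 1 + 2 + 1 + 2 = 6

6


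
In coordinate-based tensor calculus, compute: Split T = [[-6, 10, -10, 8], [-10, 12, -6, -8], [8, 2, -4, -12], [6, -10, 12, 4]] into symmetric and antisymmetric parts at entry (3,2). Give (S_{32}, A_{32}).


T_{32} = 2
T_{23} = -6
S_{32} = (2 + -6)/2 = -4/2 = -2
A_{32} = (2 - -6)/2 = 8/2 = 4
Check: S + A = -2 + 4 = 2 = T_{32}.

(-2, 4)


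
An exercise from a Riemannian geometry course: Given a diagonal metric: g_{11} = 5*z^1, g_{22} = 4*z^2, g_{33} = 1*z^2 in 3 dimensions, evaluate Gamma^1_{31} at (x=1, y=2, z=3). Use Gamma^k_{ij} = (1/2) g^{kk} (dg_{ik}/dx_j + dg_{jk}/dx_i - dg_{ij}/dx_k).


For a diagonal metric, Gamma^k_{ij} = (1/2) g^{kk} (dg_{ik}/dx_j + dg_{jk}/dx_i - dg_{ij}/dx_k).
The metric is diagonal, so g_{ab} = 0 for a != b.
At the given point: g_{11} = 15, g_{22} = 36, g_{33} = 9
g^{11} = 1/15
dg_{31}/dx_1 = 0 (off-diagonal)
dg_{11}/dx_3 = dg_{11}/dx_3 = 5
dg_{31}/dx_1 = 0 (off-diagonal)
Numerator = 0 + 5 - 0 = 5
Gamma^1_{31} = 5 / (2 * 15) = 1/6

1/6


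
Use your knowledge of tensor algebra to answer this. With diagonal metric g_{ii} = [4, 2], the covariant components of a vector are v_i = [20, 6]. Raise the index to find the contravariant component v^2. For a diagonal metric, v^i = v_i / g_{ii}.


To raise an index with a diagonal metric: v^i = v_i / g_{ii}.
For index 2: v_2 = 6, g_{22} = 2
v^2 = 6 / 2 = 3

3


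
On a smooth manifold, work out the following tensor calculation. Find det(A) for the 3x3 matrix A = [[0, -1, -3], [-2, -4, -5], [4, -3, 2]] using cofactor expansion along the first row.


Expanding along the first row, det(A) = a11*M_11 - a12*M_12 + a13*M_13, where M_1j is the (1,j) minor.
Minor M_11 = -4*2 - -5*-3 = -23
Minor M_12 = -2*2 - -5*4 = 16
Minor M_13 = -2*-3 - -4*4 = 22
det = 0*(-23) - -1*(16) + -3*(22)
    = 0 - -16 + -66
    = -50

-50


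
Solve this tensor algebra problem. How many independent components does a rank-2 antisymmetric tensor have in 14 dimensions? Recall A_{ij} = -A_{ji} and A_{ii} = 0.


An antisymmetric rank-2 tensor satisfies A_{ij} = -A_{ji}, so diagonal entries are zero.
The independent components are the upper-triangular entries: C(n, 2) = n(n-1)/2.
n = 14
C(14, 2) = 14 * 13 / 2 = 182 / 2 = 91

91


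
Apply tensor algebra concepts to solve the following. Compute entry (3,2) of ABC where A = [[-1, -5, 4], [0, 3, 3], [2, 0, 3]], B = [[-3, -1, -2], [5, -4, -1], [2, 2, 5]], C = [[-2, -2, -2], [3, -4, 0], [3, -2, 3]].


(ABC)_{32} = sum_m (AB)_{3m} C_{m2}. First compute row 3 of AB.
(AB)_{31} = 2*-3 + 0*5 + 3*2 = 0
(AB)_{32} = 2*-1 + 0*-4 + 3*2 = 4
(AB)_{33} = 2*-2 + 0*-1 + 3*5 = 11
Now contract with column 2 of C:
(AB)_{31} * C_{12} = 0 * -2 = 0
(AB)_{32} * C_{22} = 4 * -4 = -16
(AB)_{33} * C_{32} = 11 * -2 = -22
(ABC)_{32} = 0 + -16 + -22 = -38

-38


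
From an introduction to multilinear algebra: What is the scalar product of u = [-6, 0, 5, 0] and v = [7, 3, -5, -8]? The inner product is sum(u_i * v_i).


The inner product u . v = sum of u_i * v_i.
Term-by-term: -6 * 7, 0 * 3, 5 * -5, 0 * -8
Products: -42, 0, -25, 0
Sum = -42 + 0 + -25 + 0 = -67

-67


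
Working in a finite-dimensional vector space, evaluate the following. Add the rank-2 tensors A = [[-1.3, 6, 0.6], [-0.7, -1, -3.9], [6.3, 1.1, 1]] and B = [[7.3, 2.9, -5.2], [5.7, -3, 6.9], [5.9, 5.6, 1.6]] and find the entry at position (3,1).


Tensor addition is component-wise: (A + B)_{ij} = A_{ij} + B_{ij}.
A_{31} = 6.3
B_{31} = 5.9
(A + B)_{31} = 6.3 + 5.9 = 12.2

12.2


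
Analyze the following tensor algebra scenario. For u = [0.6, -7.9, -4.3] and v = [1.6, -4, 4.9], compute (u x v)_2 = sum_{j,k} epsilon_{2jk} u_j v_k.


(u x v)_2 = sum_{j,k} epsilon_{2jk} u_j v_k. Only permutations of (1,2,3) contribute; the two non-zero terms are:
eps_{213} u_1 v_3 = -1 * 0.6 * 4.9 = -2.94
eps_{231} u_3 v_1 = 1 * -4.3 * 1.6 = -6.88
(u x v)_2 = -9.82

-9.82


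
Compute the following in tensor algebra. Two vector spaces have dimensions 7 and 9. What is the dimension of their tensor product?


The dimension of a tensor product is the product of dimensions.
dim(V) = 7, dim(W) = 9
dim(V (x) W) = 7 * 9 = 63

63


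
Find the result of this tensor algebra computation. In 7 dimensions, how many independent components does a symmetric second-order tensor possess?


A symmetric rank-2 tensor in d dimensions has d(d+1)/2 independent components.
d = 7
d(d+1)/2 = 7 * 8 / 2 = 56 / 2 = 28

28


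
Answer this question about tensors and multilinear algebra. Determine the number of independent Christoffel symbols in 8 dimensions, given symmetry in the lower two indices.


Christoffel symbols Gamma^k_{ij} are symmetric in i,j, so there are d * d(d+1)/2 independent symbols.
d = 8
d(d+1)/2 = 8 * 9 / 2 = 36
Total = 8 * 36 = 288

288


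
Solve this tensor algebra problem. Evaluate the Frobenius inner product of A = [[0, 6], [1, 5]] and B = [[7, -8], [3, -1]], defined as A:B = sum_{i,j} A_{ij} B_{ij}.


A:B = sum over all i,j of A_{ij} * B_{ij}.
Row 1: 0*7=0, 6*-8=-48 => row sum = -48
Row 2: 1*3=3, 5*-1=-5 => row sum = -2
Total = -48 + -2 = -50

-50


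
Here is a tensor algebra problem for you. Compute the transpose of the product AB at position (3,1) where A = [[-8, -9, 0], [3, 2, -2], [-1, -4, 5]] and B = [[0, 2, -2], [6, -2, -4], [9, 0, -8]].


(AB)^T_{ij} = (AB)_{ji} = sum_k A_{jk} B_{ki}.
For i=3, j=1 we need (AB)_{13}:
A_{11} * B_{13} = -8 * -2 = 16
A_{12} * B_{23} = -9 * -4 = 36
A_{13} * B_{33} = 0 * -8 = 0
Sum = 16 + 36 + 0 = 52

52


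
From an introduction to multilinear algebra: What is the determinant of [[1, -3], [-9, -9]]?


For a 2x2 matrix [[a, b], [c, d]], det = a*d - b*c.
a = 1, b = -3, c = -9, d = -9
a*d = 1 * -9 = -9
b*c = -3 * -9 = 27
det = -9 - 27 = -36

-36


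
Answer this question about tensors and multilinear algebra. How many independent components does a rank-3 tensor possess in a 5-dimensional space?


The number of components of a rank-r tensor in d dimensions is d^r.
Here d = 5 and r = 3.
5^3 = 125

125


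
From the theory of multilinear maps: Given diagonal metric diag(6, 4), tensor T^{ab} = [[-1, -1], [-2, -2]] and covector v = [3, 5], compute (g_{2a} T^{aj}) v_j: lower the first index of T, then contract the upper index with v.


Step 1: lower the first index. For a diagonal metric, g_{ia} T^{aj} = g_{ii} T^{ij} (no sum on i).
g_{22} = 4
S_2{}^1 = 4 * T^{21} = 4 * -2 = -8
S_2{}^2 = 4 * T^{22} = 4 * -2 = -8
Step 2: contract S_2{}^j with v_j.
S_2{}^1 * v_1 = -8 * 3 = -24
S_2{}^2 * v_2 = -8 * 5 = -40
Result = -24 + -40 = -64

-64


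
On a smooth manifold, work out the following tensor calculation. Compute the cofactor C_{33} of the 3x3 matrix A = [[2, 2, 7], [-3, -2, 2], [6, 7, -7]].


To find cofactor C_{33}, delete row 3 and column 3.
The resulting 2x2 submatrix is: [[2, 2], [-3, -2]]
Minor M_{33} = 2*-2 - 2*-3
  = -4 - -6 = 2
Sign = (-1)^(3+3) = (-1)^6 = 1
Cofactor C_{33} = 1 * 2 = 2

2


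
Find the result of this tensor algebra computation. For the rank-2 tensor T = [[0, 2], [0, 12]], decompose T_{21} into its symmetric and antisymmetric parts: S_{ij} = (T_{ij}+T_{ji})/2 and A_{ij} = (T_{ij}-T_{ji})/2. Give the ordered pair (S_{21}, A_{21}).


T_{21} = 0
T_{12} = 2
S_{21} = (0 + 2)/2 = 2/2 = 1
A_{21} = (0 - 2)/2 = -2/2 = -1
Check: S + A = 1 + -1 = 0 = T_{21}.

(1, -1)


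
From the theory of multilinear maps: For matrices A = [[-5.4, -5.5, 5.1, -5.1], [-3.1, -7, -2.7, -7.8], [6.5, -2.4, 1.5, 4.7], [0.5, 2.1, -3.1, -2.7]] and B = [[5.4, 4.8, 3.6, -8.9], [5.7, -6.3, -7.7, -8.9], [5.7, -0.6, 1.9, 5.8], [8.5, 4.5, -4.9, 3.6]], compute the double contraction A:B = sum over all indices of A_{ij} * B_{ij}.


A:B = sum over all i,j of A_{ij} * B_{ij}.
Row 1: -5.4*5.4=-29.16, -5.5*4.8=-26.4, 5.1*3.6=18.36, -5.1*-8.9=45.39 => row sum = 8.19
Row 2: -3.1*5.7=-17.67, -7*-6.3=44.1, -2.7*-7.7=20.79, -7.8*-8.9=69.42 => row sum = 116.64
Row 3: 6.5*5.7=37.05, -2.4*-0.6=1.44, 1.5*1.9=2.85, 4.7*5.8=27.26 => row sum = 68.6
Row 4: 0.5*8.5=4.25, 2.1*4.5=9.45, -3.1*-4.9=15.19, -2.7*3.6=-9.72 => row sum = 19.17
Total = 8.19 + 116.64 + 68.6 + 19.17 = 212.6

212.6


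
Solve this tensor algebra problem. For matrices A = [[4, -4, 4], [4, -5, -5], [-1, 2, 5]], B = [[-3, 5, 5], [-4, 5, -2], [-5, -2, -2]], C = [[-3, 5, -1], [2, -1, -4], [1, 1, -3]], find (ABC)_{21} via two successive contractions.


(ABC)_{21} = sum_m (AB)_{2m} C_{m1}. First compute row 2 of AB.
(AB)_{21} = 4*-3 + -5*-4 + -5*-5 = 33
(AB)_{22} = 4*5 + -5*5 + -5*-2 = 5
(AB)_{23} = 4*5 + -5*-2 + -5*-2 = 40
Now contract with column 1 of C:
(AB)_{21} * C_{11} = 33 * -3 = -99
(AB)_{22} * C_{21} = 5 * 2 = 10
(AB)_{23} * C_{31} = 40 * 1 = 40
(ABC)_{21} = -99 + 10 + 40 = -49

-49


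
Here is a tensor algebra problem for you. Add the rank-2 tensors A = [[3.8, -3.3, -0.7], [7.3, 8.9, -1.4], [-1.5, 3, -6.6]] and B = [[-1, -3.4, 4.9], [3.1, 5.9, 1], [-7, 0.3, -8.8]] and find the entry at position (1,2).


Tensor addition is component-wise: (A + B)_{ij} = A_{ij} + B_{ij}.
A_{12} = -3.3
B_{12} = -3.4
(A + B)_{12} = -3.3 + -3.4 = -6.7

-6.7


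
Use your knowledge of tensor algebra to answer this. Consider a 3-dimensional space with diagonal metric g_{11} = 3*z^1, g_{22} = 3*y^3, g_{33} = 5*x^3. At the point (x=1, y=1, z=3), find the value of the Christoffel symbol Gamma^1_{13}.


For a diagonal metric, Gamma^k_{ij} = (1/2) g^{kk} (dg_{ik}/dx_j + dg_{jk}/dx_i - dg_{ij}/dx_k).
The metric is diagonal, so g_{ab} = 0 for a != b.
At the given point: g_{11} = 9, g_{22} = 3, g_{33} = 5
g^{11} = 1/9
dg_{11}/dx_3 = dg_{11}/dx_3 = 3
dg_{31}/dx_1 = 0 (off-diagonal)
dg_{13}/dx_1 = 0 (off-diagonal)
Numerator = 3 + 0 - 0 = 3
Gamma^1_{13} = 3 / (2 * 9) = 1/6

1/6


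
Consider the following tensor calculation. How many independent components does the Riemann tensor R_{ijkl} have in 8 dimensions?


The Riemann tensor in d dimensions has d^2(d^2 - 1)/12 independent components.
d = 8, so d^2 = 64
d^2 - 1 = 63
d^2(d^2 - 1) = 64 * 63 = 4032
Divide by 12: 4032 / 12 = 336

336


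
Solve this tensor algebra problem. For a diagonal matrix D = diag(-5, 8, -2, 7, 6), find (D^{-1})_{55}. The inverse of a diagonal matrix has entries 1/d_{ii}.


For a diagonal matrix, the inverse has entries (D^{-1})_{ii} = 1/d_{ii}.
The diagonal entries are: d_{11} = -5, d_{22} = 8, d_{33} = -2, d_{44} = 7, d_{55} = 6
We need (D^{-1})_{55} = 1/d_{55} = 1/6 = 1/6

1/6


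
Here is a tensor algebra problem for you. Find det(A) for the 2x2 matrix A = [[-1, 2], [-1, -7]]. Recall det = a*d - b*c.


For a 2x2 matrix [[a, b], [c, d]], det = a*d - b*c.
a = -1, b = 2, c = -1, d = -7
a*d = -1 * -7 = 7
b*c = 2 * -1 = -2
det = 7 - -2 = 9

9


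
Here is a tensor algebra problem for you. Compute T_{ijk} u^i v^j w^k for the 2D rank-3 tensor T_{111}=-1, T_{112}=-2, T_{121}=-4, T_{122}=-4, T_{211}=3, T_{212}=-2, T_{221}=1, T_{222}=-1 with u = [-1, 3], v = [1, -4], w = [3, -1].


S = sum over i,j,k of T_{ijk} u_i v_j w_k. Expanding all 8 terms:
T_{111}*u_1*v_1*w_1 = -1*-1*1*3 = 3  (running total: 3)
T_{112}*u_1*v_1*w_2 = -2*-1*1*-1 = -2  (running total: 1)
T_{121}*u_1*v_2*w_1 = -4*-1*-4*3 = -48  (running total: -47)
T_{122}*u_1*v_2*w_2 = -4*-1*-4*-1 = 16  (running total: -31)
T_{211}*u_2*v_1*w_1 = 3*3*1*3 = 27  (running total: -4)
T_{212}*u_2*v_1*w_2 = -2*3*1*-1 = 6  (running total: 2)
T_{221}*u_2*v_2*w_1 = 1*3*-4*3 = -36  (running total: -34)
T_{222}*u_2*v_2*w_2 = -1*3*-4*-1 = -12  (running total: -46)
S = -46

-46


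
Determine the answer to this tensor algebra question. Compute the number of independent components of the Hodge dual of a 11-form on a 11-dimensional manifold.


The Hodge dual of a p-form on an n-dimensional manifold is an (n-p)-form.
n = 11, p = 11, so dual degree = 11 - 11 = 0
The number of components is C(n, n-p) = C(11, 0) = 1

1


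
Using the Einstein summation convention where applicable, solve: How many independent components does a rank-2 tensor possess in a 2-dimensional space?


The number of components of a rank-r tensor in d dimensions is d^r.
Here d = 2 and r = 2.
2^2 = 4

4


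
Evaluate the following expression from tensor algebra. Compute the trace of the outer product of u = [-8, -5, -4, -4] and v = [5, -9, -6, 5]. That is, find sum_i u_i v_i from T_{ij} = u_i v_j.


The outer product gives T_{ij} = u_i v_j.
The trace (contraction) is Tr(T) = sum_i T_{ii} = sum_i u_i v_i.
Diagonal entries:
T_{11} = u_1 * v_1 = -8 * 5 = -40
T_{22} = u_2 * v_2 = -5 * -9 = 45
T_{33} = u_3 * v_3 = -4 * -6 = 24
T_{44} = u_4 * v_4 = -4 * 5 = -20
Tr(T) = -40 + 45 + 24 + -20 = 9

9


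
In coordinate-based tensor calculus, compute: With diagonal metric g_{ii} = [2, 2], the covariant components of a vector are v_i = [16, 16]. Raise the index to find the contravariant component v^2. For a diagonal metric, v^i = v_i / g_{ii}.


To raise an index with a diagonal metric: v^i = v_i / g_{ii}.
For index 2: v_2 = 16, g_{22} = 2
v^2 = 16 / 2 = 8

8


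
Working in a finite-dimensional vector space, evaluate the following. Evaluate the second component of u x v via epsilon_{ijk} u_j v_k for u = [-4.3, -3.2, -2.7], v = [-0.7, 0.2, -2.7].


(u x v)_2 = sum_{j,k} epsilon_{2jk} u_j v_k. Only permutations of (1,2,3) contribute; the two non-zero terms are:
eps_{213} u_1 v_3 = -1 * -4.3 * -2.7 = -11.61
eps_{231} u_3 v_1 = 1 * -2.7 * -0.7 = 1.89
(u x v)_2 = -9.72

-9.72


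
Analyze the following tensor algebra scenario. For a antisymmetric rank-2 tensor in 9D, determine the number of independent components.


A antisymmetric rank-2 tensor in d dimensions has d(d-1)/2 independent components.
d = 9
d(d-1)/2 = 9 * 8 / 2 = 72 / 2 = 36

36


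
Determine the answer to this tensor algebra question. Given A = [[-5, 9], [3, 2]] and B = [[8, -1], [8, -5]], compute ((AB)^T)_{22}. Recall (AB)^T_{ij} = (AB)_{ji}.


(AB)^T_{ij} = (AB)_{ji} = sum_k A_{jk} B_{ki}.
For i=2, j=2 we need (AB)_{22}:
A_{21} * B_{12} = 3 * -1 = -3
A_{22} * B_{22} = 2 * -5 = -10
Sum = -3 + -10 = -13

-13


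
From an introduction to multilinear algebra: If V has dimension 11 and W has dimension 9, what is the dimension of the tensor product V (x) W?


The dimension of a tensor product is the product of dimensions.
dim(V) = 11, dim(W) = 9
dim(V (x) W) = 11 * 9 = 99

99


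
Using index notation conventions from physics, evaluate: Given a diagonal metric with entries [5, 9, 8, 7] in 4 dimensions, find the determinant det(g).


For a diagonal metric, the determinant is the product of diagonal entries.
Diagonal entries: 5, 9, 8, 7
det(g) = 5 * 9 * 8 * 7 = 2520

2520


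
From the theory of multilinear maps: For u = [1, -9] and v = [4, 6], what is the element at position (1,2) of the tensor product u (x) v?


The outer product entry T_{ij} = u_i * v_j.
We need i=1, j=2.
u_1 = 1, v_2 = 6
T_{1,2} = 1 * 6 = 6

6


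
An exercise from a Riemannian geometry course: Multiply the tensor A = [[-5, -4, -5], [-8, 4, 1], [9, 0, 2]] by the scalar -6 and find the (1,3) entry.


Scalar multiplication: (cA)_{ij} = c * A_{ij}.
c = -6
A_{13} = -5
(cA)_{13} = -6 * -5 = 30

30


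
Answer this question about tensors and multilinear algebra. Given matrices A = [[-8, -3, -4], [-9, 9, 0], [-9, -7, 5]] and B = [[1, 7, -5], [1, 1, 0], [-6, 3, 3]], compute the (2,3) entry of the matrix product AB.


(AB)_{ij} = sum_k A_{ik} B_{kj}.
For i=2, j=3:
A_{21} * B_{13} = -9 * -5 = 45
A_{22} * B_{23} = 9 * 0 = 0
A_{23} * B_{33} = 0 * 3 = 0
Sum = 45 + 0 + 0 = 45

45


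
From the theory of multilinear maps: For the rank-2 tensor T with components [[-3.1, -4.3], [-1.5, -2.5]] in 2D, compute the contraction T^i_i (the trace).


The contraction (trace) of a rank-2 tensor is the sum of its diagonal elements.
Diagonal entries: A[1,1] = -3.1, A[2,2] = -2.5
Tr(A) = -3.1 + -2.5 = -5.6

-5.6


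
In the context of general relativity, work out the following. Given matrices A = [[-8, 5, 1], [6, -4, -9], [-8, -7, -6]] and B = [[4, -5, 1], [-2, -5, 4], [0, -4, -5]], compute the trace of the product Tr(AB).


Tr(AB) = sum_i (AB)_{ii} where (AB)_{ii} = sum_k A_{ik} B_{ki}.
(AB)_{11} = -8*4 + 5*-2 + 1*0 = -42
(AB)_{22} = 6*-5 + -4*-5 + -9*-4 = 26
(AB)_{33} = -8*1 + -7*4 + -6*-5 = -6
Tr(AB) = -42 + 26 + -6 = -22

-22


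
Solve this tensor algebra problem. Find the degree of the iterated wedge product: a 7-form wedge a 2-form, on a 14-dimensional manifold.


The degree of a wedge product is the sum of the degrees of the individual forms.
Degrees: 7, 2
Total degree = 7 + 2 = 9

9


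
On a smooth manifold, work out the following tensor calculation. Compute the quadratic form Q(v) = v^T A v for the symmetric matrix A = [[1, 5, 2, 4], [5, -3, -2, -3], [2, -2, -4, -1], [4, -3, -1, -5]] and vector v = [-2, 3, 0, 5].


First compute Av:
(Av)_1 = 1*-2 + 5*3 + 2*0 + 4*5 = 33
(Av)_2 = 5*-2 + -3*3 + -2*0 + -3*5 = -34
(Av)_3 = 2*-2 + -2*3 + -4*0 + -1*5 = -15
(Av)_4 = 4*-2 + -3*3 + -1*0 + -5*5 = -42
Av = [33, -34, -15, -42]
Then v^T (Av) = -2*33 + 3*-34 + 0*-15 + 5*-42
= -66 + -102 + 0 + -210 = -378

-378


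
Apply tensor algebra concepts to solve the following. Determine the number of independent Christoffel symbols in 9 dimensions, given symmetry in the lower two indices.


Christoffel symbols Gamma^k_{ij} are symmetric in i,j, so there are d * d(d+1)/2 independent symbols.
d = 9
d(d+1)/2 = 9 * 10 / 2 = 45
Total = 9 * 45 = 405

405


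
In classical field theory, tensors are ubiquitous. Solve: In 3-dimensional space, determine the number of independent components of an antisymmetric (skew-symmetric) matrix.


An antisymmetric rank-2 tensor satisfies A_{ij} = -A_{ji}, so diagonal entries are zero.
The independent components are the upper-triangular entries: C(n, 2) = n(n-1)/2.
n = 3
C(3, 2) = 3 * 2 / 2 = 6 / 2 = 3

3


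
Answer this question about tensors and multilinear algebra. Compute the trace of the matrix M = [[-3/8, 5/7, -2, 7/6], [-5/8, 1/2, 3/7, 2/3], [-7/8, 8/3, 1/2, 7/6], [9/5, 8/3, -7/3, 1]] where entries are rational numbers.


The trace is the sum of diagonal entries.
Diagonal: M[1,1] = -3/8, M[2,2] = 1/2, M[3,3] = 1/2, M[4,4] = 1
Tr(M) = -3/8 + 1/2 + 1/2 + 1
Computing step by step:
After adding M[1,1]: -3/8
After adding M[2,2]: 1/8
After adding M[3,3]: 5/8
After adding M[4,4]: 13/8
Tr(M) = 13/8

13/8


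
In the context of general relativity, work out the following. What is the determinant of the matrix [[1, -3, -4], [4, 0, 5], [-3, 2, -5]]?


Expanding along the first row, det(A) = a11*M_11 - a12*M_12 + a13*M_13, where M_1j is the (1,j) minor.
Minor M_11 = 0*-5 - 5*2 = -10
Minor M_12 = 4*-5 - 5*-3 = -5
Minor M_13 = 4*2 - 0*-3 = 8
det = 1*(-10) - -3*(-5) + -4*(8)
    = -10 - 15 + -32
    = -57

-57


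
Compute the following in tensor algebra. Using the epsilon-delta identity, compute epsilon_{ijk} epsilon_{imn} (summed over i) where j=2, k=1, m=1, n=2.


Using the identity: epsilon_{ijk} epsilon_{imn} = delta_{jm} delta_{kn} - delta_{jn} delta_{km}.
delta_{21} = 0
delta_{12} = 0
delta_{22} = 1
delta_{11} = 1
Result = 0 * 0 - 1 * 1 = 0 - 1 = -1

-1


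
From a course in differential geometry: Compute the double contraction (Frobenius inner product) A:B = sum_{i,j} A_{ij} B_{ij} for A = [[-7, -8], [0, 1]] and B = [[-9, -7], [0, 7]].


A:B = sum over all i,j of A_{ij} * B_{ij}.
Row 1: -7*-9=63, -8*-7=56 => row sum = 119
Row 2: 0*0=0, 1*7=7 => row sum = 7
Total = 119 + 7 = 126

126


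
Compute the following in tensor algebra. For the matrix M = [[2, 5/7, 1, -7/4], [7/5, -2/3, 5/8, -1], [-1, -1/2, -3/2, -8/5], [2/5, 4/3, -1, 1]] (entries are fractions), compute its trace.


The trace is the sum of diagonal entries.
Diagonal: M[1,1] = 2, M[2,2] = -2/3, M[3,3] = -3/2, M[4,4] = 1
Tr(M) = 2 + -2/3 + -3/2 + 1
Computing step by step:
After adding M[1,1]: 2
After adding M[2,2]: 4/3
After adding M[3,3]: -1/6
After adding M[4,4]: 5/6
Tr(M) = 5/6

5/6


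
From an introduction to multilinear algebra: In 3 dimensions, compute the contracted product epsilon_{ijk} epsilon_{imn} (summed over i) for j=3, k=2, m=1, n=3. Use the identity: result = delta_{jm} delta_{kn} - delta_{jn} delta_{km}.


Using the identity: epsilon_{ijk} epsilon_{imn} = delta_{jm} delta_{kn} - delta_{jn} delta_{km}.
delta_{31} = 0
delta_{23} = 0
delta_{33} = 1
delta_{21} = 0
Result = 0 * 0 - 1 * 0 = 0 - 0 = 0

0


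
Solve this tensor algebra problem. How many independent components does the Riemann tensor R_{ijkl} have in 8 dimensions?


The Riemann tensor in d dimensions has d^2(d^2 - 1)/12 independent components.
d = 8, so d^2 = 64
d^2 - 1 = 63
d^2(d^2 - 1) = 64 * 63 = 4032
Divide by 12: 4032 / 12 = 336

336


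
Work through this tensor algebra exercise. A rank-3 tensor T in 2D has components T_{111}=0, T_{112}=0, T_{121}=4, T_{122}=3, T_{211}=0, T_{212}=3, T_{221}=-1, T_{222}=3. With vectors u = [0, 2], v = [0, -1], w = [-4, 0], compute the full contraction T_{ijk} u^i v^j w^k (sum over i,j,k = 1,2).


S = sum over i,j,k of T_{ijk} u_i v_j w_k. Expanding all 8 terms:
T_{111}*u_1*v_1*w_1 = 0*0*0*-4 = 0  (running total: 0)
T_{112}*u_1*v_1*w_2 = 0*0*0*0 = 0  (running total: 0)
T_{121}*u_1*v_2*w_1 = 4*0*-1*-4 = 0  (running total: 0)
T_{122}*u_1*v_2*w_2 = 3*0*-1*0 = 0  (running total: 0)
T_{211}*u_2*v_1*w_1 = 0*2*0*-4 = 0  (running total: 0)
T_{212}*u_2*v_1*w_2 = 3*2*0*0 = 0  (running total: 0)
T_{221}*u_2*v_2*w_1 = -1*2*-1*-4 = -8  (running total: -8)
T_{222}*u_2*v_2*w_2 = 3*2*-1*0 = 0  (running total: -8)
S = -8

-8
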